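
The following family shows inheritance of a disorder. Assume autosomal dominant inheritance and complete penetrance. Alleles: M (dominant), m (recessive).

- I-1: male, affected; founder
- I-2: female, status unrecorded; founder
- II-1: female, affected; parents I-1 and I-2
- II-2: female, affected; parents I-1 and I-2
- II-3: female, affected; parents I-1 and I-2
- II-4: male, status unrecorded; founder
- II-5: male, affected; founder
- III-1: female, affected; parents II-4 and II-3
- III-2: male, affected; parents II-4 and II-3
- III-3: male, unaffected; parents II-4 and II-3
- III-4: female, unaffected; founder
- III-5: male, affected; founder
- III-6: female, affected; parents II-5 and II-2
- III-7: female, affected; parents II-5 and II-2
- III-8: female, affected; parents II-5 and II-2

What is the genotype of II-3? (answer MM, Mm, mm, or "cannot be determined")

Mm

From phenotype alone, II-3 is MM or Mm.
II-3 is affected so carries M and passed m to III-3 (mm), so II-3 is Mm.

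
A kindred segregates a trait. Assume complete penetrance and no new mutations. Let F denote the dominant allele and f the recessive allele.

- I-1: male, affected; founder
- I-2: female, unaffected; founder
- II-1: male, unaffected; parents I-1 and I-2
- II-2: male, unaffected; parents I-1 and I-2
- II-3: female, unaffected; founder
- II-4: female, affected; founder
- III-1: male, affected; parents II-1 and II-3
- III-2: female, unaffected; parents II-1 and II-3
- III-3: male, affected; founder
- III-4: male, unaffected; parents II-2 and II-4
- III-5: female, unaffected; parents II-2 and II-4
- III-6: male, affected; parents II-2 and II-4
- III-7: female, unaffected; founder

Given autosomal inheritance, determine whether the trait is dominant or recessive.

recessive

II-1 and II-3 are both unaffected yet have an affected child III-1. Under dominance, an affected child requires at least one affected parent, so the trait cannot be dominant.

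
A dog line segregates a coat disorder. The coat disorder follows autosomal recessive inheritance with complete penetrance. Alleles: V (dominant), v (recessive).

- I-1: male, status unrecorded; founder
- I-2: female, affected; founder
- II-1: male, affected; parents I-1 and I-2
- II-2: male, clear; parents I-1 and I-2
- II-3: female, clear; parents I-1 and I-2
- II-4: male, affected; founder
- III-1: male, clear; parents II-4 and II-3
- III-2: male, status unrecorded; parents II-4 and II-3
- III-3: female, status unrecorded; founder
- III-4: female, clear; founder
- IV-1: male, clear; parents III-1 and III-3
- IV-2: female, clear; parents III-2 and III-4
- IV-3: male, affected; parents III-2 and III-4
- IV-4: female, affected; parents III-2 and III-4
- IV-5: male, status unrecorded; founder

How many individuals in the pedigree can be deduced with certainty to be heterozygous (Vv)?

Obligate heterozygotes: I-1 passed V to II-2 (Vv, whose v came from I-2) and passed v to II-1 (vv), so I-1 is Vv; II-2 is clear so carries V and received v from I-2 (vv), so II-2 is Vv; II-3 is clear so carries V and received v from I-2 (vv), so II-3 is Vv; III-1 is clear so carries V and received v from II-4 (vv), so III-1 is Vv; III-4 is clear so carries V and passed v to IV-3 (vv), so III-4 is Vv.
Every other individual is either homozygous by phenotype or has at least one consistent homozygous assignment, so the count is 5.

5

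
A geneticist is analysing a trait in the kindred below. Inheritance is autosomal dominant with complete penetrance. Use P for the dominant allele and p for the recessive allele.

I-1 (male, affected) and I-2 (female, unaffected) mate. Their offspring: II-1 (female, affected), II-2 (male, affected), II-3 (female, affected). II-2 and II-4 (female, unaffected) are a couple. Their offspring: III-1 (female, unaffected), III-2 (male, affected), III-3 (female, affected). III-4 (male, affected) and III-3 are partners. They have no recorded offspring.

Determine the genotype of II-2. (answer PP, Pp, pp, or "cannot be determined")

From phenotype alone, II-2 is PP or Pp.
II-2 is affected so carries P and received p from I-2 (pp), so II-2 is Pp.

Pp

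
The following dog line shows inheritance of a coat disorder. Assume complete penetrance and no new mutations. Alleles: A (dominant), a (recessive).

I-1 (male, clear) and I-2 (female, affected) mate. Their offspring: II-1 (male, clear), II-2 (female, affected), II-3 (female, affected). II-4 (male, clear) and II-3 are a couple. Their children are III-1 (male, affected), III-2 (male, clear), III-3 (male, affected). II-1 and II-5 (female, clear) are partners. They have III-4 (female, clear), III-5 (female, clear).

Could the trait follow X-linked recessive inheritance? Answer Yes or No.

No

Under X-linked recessive, II-1 (clear, male) cannot arise from I-1 (clear) × I-2 (affected).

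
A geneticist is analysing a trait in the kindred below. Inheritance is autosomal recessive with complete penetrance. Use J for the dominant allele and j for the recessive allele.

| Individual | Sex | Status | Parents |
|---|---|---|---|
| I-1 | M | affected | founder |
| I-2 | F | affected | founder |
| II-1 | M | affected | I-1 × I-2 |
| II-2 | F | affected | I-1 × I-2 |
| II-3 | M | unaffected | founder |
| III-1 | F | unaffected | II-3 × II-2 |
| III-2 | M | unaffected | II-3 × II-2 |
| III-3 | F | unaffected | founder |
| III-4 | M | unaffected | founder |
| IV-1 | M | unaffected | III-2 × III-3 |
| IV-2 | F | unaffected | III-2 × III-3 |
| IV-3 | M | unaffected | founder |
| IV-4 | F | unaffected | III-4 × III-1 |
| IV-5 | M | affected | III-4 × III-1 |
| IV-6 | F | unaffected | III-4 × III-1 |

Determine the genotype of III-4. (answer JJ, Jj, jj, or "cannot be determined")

Jj

From phenotype alone, III-4 is JJ or Jj.
III-4 is unaffected so carries J and passed j to IV-5 (jj), so III-4 is Jj.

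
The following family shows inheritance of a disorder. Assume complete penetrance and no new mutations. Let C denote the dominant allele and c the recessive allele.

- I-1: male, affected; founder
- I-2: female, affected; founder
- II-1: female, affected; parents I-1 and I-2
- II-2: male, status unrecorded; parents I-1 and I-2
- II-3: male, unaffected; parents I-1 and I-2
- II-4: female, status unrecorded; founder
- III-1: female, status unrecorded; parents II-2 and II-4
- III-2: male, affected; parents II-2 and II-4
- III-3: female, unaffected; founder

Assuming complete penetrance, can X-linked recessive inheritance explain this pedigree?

Under X-linked recessive, II-3 (unaffected, male) cannot arise from I-1 (affected) × I-2 (affected).

No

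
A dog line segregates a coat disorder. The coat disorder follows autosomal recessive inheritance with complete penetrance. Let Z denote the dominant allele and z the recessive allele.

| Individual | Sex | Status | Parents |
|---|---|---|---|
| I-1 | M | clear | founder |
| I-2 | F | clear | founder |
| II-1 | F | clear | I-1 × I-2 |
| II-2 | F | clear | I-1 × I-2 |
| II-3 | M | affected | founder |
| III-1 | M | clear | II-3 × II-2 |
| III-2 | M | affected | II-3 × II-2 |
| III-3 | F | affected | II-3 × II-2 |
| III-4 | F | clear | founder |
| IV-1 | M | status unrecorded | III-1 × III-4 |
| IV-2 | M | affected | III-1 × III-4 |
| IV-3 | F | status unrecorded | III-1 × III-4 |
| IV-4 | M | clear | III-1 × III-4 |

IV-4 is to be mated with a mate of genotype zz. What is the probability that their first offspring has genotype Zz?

III-1 is clear so carries Z and received z from II-3 (zz), so III-1 is Zz.
III-4 is clear so carries Z and passed z to IV-2 (zz), so III-4 is Zz.
IV-4 is a clear offspring of III-1 (Zz) × III-4 (Zz), whose cross gives 1/4 ZZ : 1/2 Zz : 1/4 zz; conditioning on being clear, IV-4 is ZZ with probability 1/3, Zz with probability 2/3.
Summing over parental genotype combinations, P(offspring has genotype Zz) = 1/3·1 + 2/3·1/2 = 2/3.

2/3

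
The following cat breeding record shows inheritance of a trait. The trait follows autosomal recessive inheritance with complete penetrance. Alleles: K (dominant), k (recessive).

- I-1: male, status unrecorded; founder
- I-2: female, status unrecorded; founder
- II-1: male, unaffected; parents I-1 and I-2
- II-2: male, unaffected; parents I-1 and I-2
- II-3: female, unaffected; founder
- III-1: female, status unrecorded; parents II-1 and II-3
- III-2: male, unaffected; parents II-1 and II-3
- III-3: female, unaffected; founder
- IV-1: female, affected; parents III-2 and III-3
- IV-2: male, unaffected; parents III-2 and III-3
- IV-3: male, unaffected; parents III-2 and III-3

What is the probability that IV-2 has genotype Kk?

III-2 is unaffected so carries K and passed k to IV-1 (kk), so III-2 is Kk.
III-3 is unaffected so carries K and passed k to IV-1 (kk), so III-3 is Kk.
Their cross gives offspring ratios 1/4 KK : 1/2 Kk : 1/4 kk. Conditioning on IV-2 being unaffected, P(Kk) = 1/2 / 3/4 = 2/3.

2/3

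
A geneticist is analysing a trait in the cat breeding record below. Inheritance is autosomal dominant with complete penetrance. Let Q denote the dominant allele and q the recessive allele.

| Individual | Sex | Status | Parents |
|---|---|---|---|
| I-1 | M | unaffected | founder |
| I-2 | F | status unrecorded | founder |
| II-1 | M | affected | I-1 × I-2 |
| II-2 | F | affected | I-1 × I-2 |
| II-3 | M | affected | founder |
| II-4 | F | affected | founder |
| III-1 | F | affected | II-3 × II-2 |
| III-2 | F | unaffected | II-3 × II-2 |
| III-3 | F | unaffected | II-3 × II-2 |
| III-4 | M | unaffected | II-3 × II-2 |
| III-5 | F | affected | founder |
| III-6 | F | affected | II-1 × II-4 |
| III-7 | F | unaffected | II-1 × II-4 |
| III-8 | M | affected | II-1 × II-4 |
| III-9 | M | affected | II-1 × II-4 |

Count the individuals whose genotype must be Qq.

4

Obligate heterozygotes: II-1 is affected so carries Q and received q from I-1 (qq), so II-1 is Qq; II-2 is affected so carries Q and received q from I-1 (qq), so II-2 is Qq; II-3 is affected so carries Q and passed q to III-2 (qq), so II-3 is Qq; II-4 is affected so carries Q and passed q to III-7 (qq), so II-4 is Qq.
Every other individual is either homozygous by phenotype or has at least one consistent homozygous assignment, so the count is 4.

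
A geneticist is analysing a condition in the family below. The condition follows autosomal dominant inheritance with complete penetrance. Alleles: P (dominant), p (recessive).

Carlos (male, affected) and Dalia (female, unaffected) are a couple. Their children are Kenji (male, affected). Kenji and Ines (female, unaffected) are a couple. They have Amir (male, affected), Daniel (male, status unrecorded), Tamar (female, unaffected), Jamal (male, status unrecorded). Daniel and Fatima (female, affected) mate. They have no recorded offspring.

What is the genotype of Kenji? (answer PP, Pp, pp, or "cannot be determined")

From phenotype alone, Kenji is PP or Pp.
Kenji is affected so carries P and received p from Dalia (pp), so Kenji is Pp.

Pp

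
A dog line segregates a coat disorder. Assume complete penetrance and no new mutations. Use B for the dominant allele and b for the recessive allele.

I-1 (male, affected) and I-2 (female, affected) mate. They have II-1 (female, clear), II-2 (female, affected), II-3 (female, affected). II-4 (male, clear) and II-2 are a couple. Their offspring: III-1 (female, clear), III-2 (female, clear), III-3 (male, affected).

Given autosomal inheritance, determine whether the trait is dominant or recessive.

dominant

I-1 and I-2 are both affected yet have a clear child II-1. Under a recessive model two affected parents are homozygous and every child would be affected, so the trait cannot be recessive.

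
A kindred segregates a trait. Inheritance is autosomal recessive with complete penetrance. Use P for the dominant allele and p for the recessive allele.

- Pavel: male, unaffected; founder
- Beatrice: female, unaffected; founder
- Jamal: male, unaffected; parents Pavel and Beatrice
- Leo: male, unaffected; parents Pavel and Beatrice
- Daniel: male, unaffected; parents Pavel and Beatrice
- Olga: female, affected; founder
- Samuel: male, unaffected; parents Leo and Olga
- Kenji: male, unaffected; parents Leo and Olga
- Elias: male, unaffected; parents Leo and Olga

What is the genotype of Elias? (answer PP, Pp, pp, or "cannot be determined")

Pp

From phenotype alone, Elias is PP or Pp.
Elias is unaffected so carries P and received p from Olga (pp), so Elias is Pp.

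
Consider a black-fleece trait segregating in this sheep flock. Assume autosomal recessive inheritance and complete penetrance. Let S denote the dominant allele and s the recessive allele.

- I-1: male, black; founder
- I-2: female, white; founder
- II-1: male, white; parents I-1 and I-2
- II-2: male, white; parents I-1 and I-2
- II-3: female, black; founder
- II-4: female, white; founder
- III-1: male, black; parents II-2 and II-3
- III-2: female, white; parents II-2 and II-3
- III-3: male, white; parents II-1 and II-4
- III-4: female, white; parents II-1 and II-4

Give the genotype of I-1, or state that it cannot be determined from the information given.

ss

I-1 is black, so I-1 is ss.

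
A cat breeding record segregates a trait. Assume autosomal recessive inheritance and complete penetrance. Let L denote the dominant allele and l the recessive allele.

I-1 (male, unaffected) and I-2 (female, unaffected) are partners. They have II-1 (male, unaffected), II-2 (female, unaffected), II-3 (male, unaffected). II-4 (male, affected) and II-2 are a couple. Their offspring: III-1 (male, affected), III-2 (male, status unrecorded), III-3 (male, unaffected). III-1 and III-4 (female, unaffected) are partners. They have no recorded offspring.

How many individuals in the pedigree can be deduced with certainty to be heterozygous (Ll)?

Obligate heterozygotes: II-2 is unaffected so carries L and passed l to III-1 (ll), so II-2 is Ll; III-3 is unaffected so carries L and received l from II-4 (ll), so III-3 is Ll.
Every other individual is either homozygous by phenotype or has at least one consistent homozygous assignment, so the count is 2.

2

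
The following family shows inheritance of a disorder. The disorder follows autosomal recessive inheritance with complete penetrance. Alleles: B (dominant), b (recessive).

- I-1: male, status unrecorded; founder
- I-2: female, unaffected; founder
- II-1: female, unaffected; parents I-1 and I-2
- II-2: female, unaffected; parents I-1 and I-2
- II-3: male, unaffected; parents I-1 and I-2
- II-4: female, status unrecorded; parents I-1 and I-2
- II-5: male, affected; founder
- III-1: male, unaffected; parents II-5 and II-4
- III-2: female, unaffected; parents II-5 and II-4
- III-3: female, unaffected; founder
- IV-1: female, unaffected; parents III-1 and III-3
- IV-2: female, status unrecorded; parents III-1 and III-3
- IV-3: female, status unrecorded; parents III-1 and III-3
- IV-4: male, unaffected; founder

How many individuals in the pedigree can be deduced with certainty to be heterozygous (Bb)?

Obligate heterozygotes: III-1 is unaffected so carries B and received b from II-5 (bb), so III-1 is Bb; III-2 is unaffected so carries B and received b from II-5 (bb), so III-2 is Bb.
Every other individual is either homozygous by phenotype or has at least one consistent homozygous assignment, so the count is 2.

2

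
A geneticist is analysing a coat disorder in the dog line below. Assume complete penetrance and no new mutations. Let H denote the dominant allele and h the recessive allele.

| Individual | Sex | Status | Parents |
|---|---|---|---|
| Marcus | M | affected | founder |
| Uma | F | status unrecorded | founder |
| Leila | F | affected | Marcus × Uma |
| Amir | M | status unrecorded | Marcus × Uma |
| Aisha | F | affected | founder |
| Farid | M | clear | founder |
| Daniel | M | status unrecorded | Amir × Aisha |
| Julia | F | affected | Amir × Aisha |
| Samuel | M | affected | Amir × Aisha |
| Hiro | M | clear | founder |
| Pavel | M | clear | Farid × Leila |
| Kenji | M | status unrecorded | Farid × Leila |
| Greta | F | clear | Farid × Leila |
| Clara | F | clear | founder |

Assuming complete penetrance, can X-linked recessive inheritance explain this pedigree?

No

Under X-linked recessive, Pavel (clear, male) cannot arise from Farid (clear) × Leila (affected).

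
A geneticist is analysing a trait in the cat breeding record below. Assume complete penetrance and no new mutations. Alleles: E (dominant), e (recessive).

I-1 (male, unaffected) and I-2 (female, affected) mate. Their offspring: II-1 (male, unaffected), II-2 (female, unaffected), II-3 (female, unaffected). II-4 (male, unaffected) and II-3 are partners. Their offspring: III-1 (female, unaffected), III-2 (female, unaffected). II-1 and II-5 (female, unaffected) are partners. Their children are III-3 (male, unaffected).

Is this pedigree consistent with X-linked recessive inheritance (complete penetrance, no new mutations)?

Under X-linked recessive, II-1 (unaffected, male) cannot arise from I-1 (unaffected) × I-2 (affected).

No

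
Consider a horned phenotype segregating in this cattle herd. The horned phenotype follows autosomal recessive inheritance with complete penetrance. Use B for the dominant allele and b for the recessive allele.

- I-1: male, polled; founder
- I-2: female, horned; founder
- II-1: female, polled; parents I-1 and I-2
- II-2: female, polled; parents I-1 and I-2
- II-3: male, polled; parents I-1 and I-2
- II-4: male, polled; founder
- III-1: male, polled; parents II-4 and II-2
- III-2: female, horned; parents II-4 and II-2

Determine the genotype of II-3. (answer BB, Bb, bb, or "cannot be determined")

From phenotype alone, II-3 is BB or Bb.
II-3 is polled so carries B and received b from I-2 (bb), so II-3 is Bb.

Bb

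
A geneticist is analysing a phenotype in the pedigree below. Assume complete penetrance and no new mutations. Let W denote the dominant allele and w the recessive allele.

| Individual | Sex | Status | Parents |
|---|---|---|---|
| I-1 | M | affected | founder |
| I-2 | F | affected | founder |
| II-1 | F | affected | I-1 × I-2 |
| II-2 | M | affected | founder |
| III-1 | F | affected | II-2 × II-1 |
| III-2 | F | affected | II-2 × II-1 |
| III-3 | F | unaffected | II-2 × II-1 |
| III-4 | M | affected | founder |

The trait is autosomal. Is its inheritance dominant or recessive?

dominant

II-2 and II-1 are both affected yet have an unaffected child III-3. Under a recessive model two affected parents are homozygous and every child would be affected, so the trait cannot be recessive.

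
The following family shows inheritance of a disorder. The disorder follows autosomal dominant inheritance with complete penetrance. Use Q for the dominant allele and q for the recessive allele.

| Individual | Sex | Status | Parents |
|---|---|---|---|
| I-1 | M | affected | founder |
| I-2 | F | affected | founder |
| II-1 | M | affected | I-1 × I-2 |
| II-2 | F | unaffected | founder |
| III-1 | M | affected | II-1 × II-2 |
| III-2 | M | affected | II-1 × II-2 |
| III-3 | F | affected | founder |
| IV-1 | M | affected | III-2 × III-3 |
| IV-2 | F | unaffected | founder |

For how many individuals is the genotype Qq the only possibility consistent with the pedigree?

Obligate heterozygotes: III-1 is affected so carries Q and received q from II-2 (qq), so III-1 is Qq; III-2 is affected so carries Q and received q from II-2 (qq), so III-2 is Qq.
Every other individual is either homozygous by phenotype or has at least one consistent homozygous assignment, so the count is 2.

2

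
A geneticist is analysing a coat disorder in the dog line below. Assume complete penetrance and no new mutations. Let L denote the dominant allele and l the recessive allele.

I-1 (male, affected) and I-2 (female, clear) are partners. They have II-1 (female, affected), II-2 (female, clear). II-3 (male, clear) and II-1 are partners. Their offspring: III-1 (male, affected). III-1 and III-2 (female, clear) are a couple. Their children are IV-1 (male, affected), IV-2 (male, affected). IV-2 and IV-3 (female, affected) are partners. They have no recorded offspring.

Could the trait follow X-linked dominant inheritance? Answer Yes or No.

No

Under X-linked dominant, II-2 (clear, female) cannot arise from I-1 (affected) × I-2 (clear).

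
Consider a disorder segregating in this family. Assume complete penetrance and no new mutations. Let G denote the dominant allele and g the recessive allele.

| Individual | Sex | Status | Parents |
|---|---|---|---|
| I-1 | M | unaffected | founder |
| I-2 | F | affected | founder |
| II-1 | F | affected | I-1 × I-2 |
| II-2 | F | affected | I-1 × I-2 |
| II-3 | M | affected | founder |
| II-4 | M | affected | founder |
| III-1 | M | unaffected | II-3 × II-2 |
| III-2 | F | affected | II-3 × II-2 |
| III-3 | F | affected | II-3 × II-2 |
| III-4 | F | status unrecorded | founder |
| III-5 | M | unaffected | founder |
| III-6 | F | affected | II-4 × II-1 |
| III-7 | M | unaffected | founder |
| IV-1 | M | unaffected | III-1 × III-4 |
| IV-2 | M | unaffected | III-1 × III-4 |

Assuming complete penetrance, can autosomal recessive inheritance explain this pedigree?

No

Under autosomal recessive, III-1 (unaffected, male) cannot arise from II-3 (affected) × II-2 (affected).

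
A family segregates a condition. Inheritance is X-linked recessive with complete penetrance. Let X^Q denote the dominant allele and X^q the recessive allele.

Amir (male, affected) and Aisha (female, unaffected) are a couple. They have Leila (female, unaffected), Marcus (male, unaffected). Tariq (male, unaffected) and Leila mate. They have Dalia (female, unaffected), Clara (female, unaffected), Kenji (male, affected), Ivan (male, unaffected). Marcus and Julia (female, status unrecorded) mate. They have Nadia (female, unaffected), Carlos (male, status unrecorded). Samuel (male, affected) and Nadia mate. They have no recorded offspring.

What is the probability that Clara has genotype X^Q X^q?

1/2

Tariq is unaffected, so Tariq is X^Q Y.
Leila is unaffected so carries Q and received q from Amir (X^q Y), so Leila is X^Q X^q.
Their cross gives offspring ratios 1/2 X^Q X^Q : 1/2 X^Q X^q. Conditioning on Clara being unaffected, P(X^Q X^q) = 1/2 / 1 = 1/2.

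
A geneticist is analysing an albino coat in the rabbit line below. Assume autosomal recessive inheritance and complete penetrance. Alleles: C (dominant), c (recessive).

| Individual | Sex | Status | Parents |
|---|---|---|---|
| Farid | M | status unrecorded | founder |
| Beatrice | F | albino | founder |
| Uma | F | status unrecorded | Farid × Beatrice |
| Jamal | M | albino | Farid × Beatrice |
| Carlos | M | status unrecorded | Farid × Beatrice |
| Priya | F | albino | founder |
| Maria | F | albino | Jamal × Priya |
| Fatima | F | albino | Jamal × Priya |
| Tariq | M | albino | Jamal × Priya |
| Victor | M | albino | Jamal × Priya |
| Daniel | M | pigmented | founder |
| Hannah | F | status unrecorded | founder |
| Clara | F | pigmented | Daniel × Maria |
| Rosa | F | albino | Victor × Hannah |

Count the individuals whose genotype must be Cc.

Obligate heterozygotes: Clara is pigmented so carries C and received c from Maria (cc), so Clara is Cc.
Every other individual is either homozygous by phenotype or has at least one consistent homozygous assignment, so the count is 1.

1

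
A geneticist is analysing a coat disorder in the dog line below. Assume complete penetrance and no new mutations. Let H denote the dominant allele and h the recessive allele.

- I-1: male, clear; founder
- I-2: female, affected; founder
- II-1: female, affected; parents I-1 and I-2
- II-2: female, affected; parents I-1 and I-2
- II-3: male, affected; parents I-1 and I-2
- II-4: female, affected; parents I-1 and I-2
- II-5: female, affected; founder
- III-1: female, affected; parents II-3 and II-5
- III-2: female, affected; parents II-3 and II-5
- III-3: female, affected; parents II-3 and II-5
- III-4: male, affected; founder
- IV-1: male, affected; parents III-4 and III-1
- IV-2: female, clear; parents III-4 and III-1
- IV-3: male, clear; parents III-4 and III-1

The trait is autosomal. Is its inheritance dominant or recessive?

dominant

III-4 and III-1 are both affected yet have a clear child IV-2. Under a recessive model two affected parents are homozygous and every child would be affected, so the trait cannot be recessive.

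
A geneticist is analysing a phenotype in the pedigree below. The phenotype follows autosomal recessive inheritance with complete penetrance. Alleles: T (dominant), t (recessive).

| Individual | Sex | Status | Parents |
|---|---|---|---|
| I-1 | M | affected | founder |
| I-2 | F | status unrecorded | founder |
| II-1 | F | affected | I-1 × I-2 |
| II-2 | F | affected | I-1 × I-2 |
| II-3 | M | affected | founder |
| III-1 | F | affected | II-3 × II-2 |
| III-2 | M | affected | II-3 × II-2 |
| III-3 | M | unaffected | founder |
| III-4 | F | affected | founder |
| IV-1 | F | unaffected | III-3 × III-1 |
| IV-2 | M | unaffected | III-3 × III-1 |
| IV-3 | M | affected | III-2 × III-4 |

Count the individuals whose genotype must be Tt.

2

Obligate heterozygotes: IV-1 is unaffected so carries T and received t from III-1 (tt), so IV-1 is Tt; IV-2 is unaffected so carries T and received t from III-1 (tt), so IV-2 is Tt.
Every other individual is either homozygous by phenotype or has at least one consistent homozygous assignment, so the count is 2.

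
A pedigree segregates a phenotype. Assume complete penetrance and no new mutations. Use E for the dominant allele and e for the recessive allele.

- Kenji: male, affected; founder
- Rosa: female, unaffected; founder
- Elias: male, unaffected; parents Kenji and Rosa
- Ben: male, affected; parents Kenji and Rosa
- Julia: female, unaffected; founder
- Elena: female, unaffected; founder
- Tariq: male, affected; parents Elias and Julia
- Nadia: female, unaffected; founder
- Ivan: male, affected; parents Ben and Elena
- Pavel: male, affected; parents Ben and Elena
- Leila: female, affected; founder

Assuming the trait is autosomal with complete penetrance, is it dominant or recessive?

Elias and Julia are both unaffected yet have an affected child Tariq. Under dominance, an affected child requires at least one affected parent, so the trait cannot be dominant.

recessive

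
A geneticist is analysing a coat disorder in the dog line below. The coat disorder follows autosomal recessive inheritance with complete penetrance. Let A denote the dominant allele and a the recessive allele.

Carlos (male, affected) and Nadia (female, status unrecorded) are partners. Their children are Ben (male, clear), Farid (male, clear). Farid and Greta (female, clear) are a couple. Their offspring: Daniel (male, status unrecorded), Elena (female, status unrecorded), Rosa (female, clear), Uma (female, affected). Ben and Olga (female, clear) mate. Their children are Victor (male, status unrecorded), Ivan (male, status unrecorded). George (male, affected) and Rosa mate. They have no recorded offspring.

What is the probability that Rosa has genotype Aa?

2/3

Farid is clear so carries A and received a from Carlos (aa), so Farid is Aa.
Greta is clear so carries A and passed a to Uma (aa), so Greta is Aa.
Their cross gives offspring ratios 1/4 AA : 1/2 Aa : 1/4 aa. Conditioning on Rosa being clear, P(Aa) = 1/2 / 3/4 = 2/3.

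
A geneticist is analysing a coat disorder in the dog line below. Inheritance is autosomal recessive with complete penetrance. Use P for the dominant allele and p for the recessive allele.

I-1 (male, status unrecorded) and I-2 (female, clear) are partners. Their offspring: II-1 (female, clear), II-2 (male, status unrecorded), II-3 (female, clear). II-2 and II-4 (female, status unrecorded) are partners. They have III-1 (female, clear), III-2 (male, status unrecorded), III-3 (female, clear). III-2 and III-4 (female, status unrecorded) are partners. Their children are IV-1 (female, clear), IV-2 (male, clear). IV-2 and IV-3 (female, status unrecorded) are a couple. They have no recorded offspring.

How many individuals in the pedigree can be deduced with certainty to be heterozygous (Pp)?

0

No individual's genotype is forced to Pp by the pedigree, so the count is 0.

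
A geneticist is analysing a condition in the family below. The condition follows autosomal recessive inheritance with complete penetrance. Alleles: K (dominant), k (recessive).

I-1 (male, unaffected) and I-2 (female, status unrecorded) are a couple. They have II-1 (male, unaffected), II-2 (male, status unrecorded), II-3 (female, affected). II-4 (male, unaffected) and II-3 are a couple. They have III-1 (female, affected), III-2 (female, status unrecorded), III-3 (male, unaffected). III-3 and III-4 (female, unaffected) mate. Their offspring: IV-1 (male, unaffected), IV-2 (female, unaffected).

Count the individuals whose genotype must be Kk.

3

Obligate heterozygotes: I-1 is unaffected so carries K and passed k to II-3 (kk), so I-1 is Kk; II-4 is unaffected so carries K and passed k to III-1 (kk), so II-4 is Kk; III-3 is unaffected so carries K and received k from II-3 (kk), so III-3 is Kk.
Every other individual is either homozygous by phenotype or has at least one consistent homozygous assignment, so the count is 3.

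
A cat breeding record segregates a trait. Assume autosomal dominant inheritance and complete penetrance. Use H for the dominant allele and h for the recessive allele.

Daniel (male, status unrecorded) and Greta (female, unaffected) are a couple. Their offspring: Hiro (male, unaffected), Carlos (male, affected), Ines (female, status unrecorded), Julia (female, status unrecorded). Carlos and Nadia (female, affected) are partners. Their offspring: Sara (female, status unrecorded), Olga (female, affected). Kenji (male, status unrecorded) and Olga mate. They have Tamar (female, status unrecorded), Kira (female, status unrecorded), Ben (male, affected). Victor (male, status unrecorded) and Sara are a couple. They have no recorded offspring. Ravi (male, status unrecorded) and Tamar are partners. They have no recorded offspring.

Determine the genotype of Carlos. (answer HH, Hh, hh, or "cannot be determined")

Hh

From phenotype alone, Carlos is HH or Hh.
Carlos is affected so carries H and received h from Greta (hh), so Carlos is Hh.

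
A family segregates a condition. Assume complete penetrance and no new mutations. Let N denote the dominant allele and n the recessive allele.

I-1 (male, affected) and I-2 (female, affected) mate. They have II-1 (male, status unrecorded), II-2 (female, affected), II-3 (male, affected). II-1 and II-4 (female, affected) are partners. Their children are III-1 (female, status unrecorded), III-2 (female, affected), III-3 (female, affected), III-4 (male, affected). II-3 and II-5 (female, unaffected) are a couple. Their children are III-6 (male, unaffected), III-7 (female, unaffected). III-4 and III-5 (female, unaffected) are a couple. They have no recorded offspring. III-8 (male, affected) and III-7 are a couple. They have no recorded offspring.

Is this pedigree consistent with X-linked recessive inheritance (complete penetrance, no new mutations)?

Yes

A consistent assignment under X-linked recessive exists: I-1 X^n Y, I-2 X^n X^n, II-1 X^n Y, II-2 X^n X^n, II-3 X^n Y, II-4 X^n X^n, II-5 X^N X^N, III-1 X^n X^n, III-2 X^n X^n, III-3 X^n X^n, III-4 X^n Y, III-5 X^N X^N, III-6 X^N Y, III-7 X^N X^n, III-8 X^n Y.
In this assignment every recorded phenotype matches its genotype and every non-founder's genotype is obtainable from its parents' genotypes, so the pedigree is consistent.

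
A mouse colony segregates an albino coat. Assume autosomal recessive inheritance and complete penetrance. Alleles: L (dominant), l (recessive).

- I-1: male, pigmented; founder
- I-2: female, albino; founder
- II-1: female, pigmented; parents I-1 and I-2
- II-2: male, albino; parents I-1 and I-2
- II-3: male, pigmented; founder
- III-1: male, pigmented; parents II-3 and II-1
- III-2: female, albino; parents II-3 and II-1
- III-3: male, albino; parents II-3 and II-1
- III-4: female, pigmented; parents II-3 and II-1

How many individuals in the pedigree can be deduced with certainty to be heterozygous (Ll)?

Obligate heterozygotes: I-1 is pigmented so carries L and passed l to II-2 (ll), so I-1 is Ll; II-1 is pigmented so carries L and received l from I-2 (ll), so II-1 is Ll; II-3 is pigmented so carries L and passed l to III-2 (ll), so II-3 is Ll.
Every other individual is either homozygous by phenotype or has at least one consistent homozygous assignment, so the count is 3.

3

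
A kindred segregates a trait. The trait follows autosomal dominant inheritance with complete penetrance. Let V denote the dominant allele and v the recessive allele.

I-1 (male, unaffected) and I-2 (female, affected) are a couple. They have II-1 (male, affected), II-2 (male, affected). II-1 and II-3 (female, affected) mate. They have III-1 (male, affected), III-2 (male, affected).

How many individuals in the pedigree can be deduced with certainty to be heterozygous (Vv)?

2

Obligate heterozygotes: II-1 is affected so carries V and received v from I-1 (vv), so II-1 is Vv; II-2 is affected so carries V and received v from I-1 (vv), so II-2 is Vv.
Every other individual is either homozygous by phenotype or has at least one consistent homozygous assignment, so the count is 2.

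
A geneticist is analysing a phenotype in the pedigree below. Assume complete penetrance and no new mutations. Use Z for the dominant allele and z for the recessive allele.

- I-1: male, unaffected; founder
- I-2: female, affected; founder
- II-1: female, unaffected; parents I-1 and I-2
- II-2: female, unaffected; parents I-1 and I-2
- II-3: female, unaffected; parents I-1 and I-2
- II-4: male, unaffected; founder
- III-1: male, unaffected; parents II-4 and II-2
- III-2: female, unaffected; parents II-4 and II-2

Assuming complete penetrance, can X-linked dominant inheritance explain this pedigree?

Yes

A consistent assignment under X-linked dominant exists: I-1 X^z Y, I-2 X^Z X^z, II-1 X^z X^z, II-2 X^z X^z, II-3 X^z X^z, II-4 X^z Y, III-1 X^z Y, III-2 X^z X^z.
In this assignment every recorded phenotype matches its genotype and every non-founder's genotype is obtainable from its parents' genotypes, so the pedigree is consistent.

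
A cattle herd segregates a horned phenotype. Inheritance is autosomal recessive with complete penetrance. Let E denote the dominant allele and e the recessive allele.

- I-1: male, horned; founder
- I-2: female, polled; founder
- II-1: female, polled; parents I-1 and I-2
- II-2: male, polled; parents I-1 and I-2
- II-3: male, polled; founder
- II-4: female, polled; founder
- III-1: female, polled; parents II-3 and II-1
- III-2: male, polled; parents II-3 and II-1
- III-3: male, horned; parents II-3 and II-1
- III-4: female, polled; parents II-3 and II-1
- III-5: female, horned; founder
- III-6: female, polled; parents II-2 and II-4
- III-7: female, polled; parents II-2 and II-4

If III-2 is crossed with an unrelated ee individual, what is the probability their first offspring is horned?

1/3

II-3 is polled so carries E and passed e to III-3 (ee), so II-3 is Ee.
II-1 is polled so carries E and received e from I-1 (ee), so II-1 is Ee.
III-2 is a polled offspring of II-3 (Ee) × II-1 (Ee), whose cross gives 1/4 EE : 1/2 Ee : 1/4 ee; conditioning on being polled, III-2 is EE with probability 1/3, Ee with probability 2/3.
Summing over parental genotype combinations, P(offspring is horned) = 2/3·1/2 = 1/3.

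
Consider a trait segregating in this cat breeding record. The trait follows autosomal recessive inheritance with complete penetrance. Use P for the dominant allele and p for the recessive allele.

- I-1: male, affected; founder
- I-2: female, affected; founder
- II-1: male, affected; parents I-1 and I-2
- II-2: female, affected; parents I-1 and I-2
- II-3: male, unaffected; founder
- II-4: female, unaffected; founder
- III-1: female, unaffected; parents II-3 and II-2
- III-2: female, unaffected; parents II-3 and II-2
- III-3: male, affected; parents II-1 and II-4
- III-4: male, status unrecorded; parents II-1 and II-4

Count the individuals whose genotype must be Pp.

Obligate heterozygotes: II-4 is unaffected so carries P and passed p to III-3 (pp), so II-4 is Pp; III-1 is unaffected so carries P and received p from II-2 (pp), so III-1 is Pp; III-2 is unaffected so carries P and received p from II-2 (pp), so III-2 is Pp.
Every other individual is either homozygous by phenotype or has at least one consistent homozygous assignment, so the count is 3.

3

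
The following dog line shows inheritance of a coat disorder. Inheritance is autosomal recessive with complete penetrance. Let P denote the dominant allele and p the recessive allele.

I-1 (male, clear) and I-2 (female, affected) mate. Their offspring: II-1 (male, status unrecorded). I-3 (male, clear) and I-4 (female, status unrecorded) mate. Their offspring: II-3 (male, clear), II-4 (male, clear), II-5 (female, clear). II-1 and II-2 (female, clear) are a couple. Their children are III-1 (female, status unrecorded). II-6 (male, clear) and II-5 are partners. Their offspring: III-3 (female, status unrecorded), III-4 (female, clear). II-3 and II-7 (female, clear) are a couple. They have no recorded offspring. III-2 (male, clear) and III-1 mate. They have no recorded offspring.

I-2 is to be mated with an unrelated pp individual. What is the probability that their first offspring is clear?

0

I-2 is affected, so I-2 is pp.
The cross gives 1 pp, so P(offspring is clear) = 0.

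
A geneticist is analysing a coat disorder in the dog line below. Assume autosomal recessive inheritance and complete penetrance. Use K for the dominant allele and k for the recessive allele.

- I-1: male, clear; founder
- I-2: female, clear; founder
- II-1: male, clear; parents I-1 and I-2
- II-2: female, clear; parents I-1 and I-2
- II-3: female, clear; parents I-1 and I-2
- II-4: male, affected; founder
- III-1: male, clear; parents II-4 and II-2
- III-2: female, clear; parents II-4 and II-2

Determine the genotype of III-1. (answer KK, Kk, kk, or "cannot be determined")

Kk

From phenotype alone, III-1 is KK or Kk.
III-1 is clear so carries K and received k from II-4 (kk), so III-1 is Kk.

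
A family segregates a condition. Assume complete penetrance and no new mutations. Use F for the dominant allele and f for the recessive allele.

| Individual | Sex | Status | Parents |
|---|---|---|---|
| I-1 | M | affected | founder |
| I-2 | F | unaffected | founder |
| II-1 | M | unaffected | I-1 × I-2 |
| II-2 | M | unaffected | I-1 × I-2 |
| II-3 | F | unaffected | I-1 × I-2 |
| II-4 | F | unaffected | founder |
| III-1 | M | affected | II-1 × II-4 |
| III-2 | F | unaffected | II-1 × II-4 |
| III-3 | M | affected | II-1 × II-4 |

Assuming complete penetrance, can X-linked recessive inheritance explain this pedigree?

Yes

A consistent assignment under X-linked recessive exists: I-1 X^f Y, I-2 X^F X^F, II-1 X^F Y, II-2 X^F Y, II-3 X^F X^f, II-4 X^F X^f, III-1 X^f Y, III-2 X^F X^F, III-3 X^f Y.
In this assignment every recorded phenotype matches its genotype and every non-founder's genotype is obtainable from its parents' genotypes, so the pedigree is consistent.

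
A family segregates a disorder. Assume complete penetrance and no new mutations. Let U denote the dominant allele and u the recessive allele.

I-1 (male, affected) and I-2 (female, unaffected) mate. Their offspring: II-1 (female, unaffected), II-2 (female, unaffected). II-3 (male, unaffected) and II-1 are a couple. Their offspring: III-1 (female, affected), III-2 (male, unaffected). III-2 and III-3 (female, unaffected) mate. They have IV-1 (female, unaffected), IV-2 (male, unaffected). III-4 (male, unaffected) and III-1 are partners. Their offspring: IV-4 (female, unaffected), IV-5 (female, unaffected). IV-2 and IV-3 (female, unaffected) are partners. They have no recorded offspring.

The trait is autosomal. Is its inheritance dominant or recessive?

II-3 and II-1 are both unaffected yet have an affected child III-1. Under dominance, an affected child requires at least one affected parent, so the trait cannot be dominant.

recessive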